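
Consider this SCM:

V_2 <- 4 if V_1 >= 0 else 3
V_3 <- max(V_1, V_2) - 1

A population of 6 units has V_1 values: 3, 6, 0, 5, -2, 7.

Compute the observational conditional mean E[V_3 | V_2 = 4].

E[V_3|V_2=4] averages over only the 5 units with V_2=4 (V_1 = 3, 6, 0, 5, 7): V_3 = 3, 5, 3, 4, 6, mean 4.2.

4.2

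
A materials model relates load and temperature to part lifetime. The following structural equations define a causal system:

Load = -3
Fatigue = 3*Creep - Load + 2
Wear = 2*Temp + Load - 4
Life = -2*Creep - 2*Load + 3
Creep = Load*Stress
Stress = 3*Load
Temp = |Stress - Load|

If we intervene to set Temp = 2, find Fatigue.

86

The intervention breaks the incoming arrows to Temp: Temp = |Stress - Load| no longer applies, and Temp = 2.
No directed path runs from Temp to Fatigue, so Fatigue keeps its natural value.
Stress = 3*Load  [with Load=-3]  = -9
Creep = Load*Stress  [with Load=-3, Stress=-9]  = 27
Fatigue = 3*Creep - Load + 2  [with Creep=27, Load=-3]  = 86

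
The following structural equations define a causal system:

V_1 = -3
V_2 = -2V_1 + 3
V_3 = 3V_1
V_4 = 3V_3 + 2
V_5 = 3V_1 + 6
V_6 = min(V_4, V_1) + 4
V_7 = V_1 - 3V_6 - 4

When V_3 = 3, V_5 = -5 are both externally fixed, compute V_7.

Under do(V_3 = 3, V_5 = -5), each intervened variable's structural equation is replaced by its fixed value.
V_4 = 3V_3 + 2  [with V_3=3]  = 11
V_6 = min(V_4, V_1) + 4  [with V_4=11, V_1=-3]  = 1
V_7 = V_1 - 3V_6 - 4  [with V_1=-3, V_6=1]  = -10

-10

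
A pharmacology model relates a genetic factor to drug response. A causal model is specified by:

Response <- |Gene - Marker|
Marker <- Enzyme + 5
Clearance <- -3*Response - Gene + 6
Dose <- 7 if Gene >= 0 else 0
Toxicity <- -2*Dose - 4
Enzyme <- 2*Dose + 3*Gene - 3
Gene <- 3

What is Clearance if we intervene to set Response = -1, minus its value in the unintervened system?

69

Under do(Response=-1), the mechanism Response <- |Gene - Marker| is discarded; Response is fixed at -1.
Clearance = -3*Response - Gene + 6  [with Response=-1, Gene=3]  = 6
Without intervention: Dose = 7 if Gene >= 0 else 0  [with Gene=3]  = 7; Enzyme = 2*Dose + 3*Gene - 3  [with Dose=7, Gene=3]  = 20; Marker = Enzyme + 5  [with Enzyme=20]  = 25; Response = |Gene - Marker|  [with Gene=3, Marker=25]  = 22; Clearance = -3*Response - Gene + 6  [with Response=22, Gene=3]  = -63.
Change = 6 − (-63) = 69.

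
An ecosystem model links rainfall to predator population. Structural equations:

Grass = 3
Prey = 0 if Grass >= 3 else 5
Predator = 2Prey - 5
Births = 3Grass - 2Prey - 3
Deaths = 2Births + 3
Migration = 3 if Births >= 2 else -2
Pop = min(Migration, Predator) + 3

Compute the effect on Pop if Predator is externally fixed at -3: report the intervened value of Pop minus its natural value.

The intervention breaks the incoming arrows to Predator: Predator = 2Prey - 5 no longer applies, and Predator = -3.
Prey = 0 if Grass >= 3 else 5  [with Grass=3]  = 0
Births = 3Grass - 2Prey - 3  [with Grass=3, Prey=0]  = 6
Migration = 3 if Births >= 2 else -2  [with Births=6]  = 3
Pop = min(Migration, Predator) + 3  [with Migration=3, Predator=-3]  = 0
Without intervention: Prey = 0 if Grass >= 3 else 5  [with Grass=3]  = 0; Predator = 2Prey - 5  [with Prey=0]  = -5; Births = 3Grass - 2Prey - 3  [with Grass=3, Prey=0]  = 6; Migration = 3 if Births >= 2 else -2  [with Births=6]  = 3; Pop = min(Migration, Predator) + 3  [with Migration=3, Predator=-5]  = -2.
Change = 0 − (-2) = 2.

2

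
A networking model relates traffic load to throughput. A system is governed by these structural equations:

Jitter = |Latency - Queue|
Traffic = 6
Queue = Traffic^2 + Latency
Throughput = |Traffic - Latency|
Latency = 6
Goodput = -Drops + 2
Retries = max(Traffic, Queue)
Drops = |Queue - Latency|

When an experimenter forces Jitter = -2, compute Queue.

42

do(Jitter=-2) replaces the equation Jitter = |Latency - Queue| with the constant Jitter = -2.
Queue is not downstream of the intervention, so its value is determined by the original equations.
Queue = Traffic^2 + Latency  [with Traffic=6, Latency=6]  = 42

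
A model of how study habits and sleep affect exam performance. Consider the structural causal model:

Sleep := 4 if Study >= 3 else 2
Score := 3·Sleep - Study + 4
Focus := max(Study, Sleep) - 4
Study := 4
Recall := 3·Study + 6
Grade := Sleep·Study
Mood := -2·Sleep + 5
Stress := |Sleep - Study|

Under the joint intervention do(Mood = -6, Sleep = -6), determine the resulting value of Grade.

-24

The joint intervention fixes Mood = -6, Sleep = -6, removing each variable's own equation.
Grade = Sleep·Study  [with Sleep=-6, Study=4]  = -24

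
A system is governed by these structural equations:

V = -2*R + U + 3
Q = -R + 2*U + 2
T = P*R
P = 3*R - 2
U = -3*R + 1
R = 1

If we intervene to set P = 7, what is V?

-1

Under do(P=7), the mechanism P = 3*R - 2 is discarded; P is fixed at 7.
No directed path runs from P to V, so V keeps its natural value.
U = -3*R + 1  [with R=1]  = -2
V = -2*R + U + 3  [with R=1, U=-2]  = -1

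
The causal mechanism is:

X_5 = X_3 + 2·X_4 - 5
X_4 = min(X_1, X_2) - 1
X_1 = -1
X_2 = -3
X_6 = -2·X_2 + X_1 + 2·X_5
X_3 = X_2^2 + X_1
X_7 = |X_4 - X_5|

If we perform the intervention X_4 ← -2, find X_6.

3

Under do(X_4=-2), the mechanism X_4 = min(X_1, X_2) - 1 is discarded; X_4 is fixed at -2.
X_3 = X_2^2 + X_1  [with X_2=-3, X_1=-1]  = 8
X_5 = X_3 + 2·X_4 - 5  [with X_3=8, X_4=-2]  = -1
X_6 = -2·X_2 + X_1 + 2·X_5  [with X_2=-3, X_1=-1, X_5=-1]  = 3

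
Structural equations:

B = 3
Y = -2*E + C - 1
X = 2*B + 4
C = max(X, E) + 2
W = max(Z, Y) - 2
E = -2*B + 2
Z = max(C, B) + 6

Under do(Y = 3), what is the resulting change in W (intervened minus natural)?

Intervening sets Y = 3 and removes its equation (Y = -2*E + C - 1).
X = 2*B + 4  [with B=3]  = 10
E = -2*B + 2  [with B=3]  = -4
C = max(X, E) + 2  [with X=10, E=-4]  = 12
Z = max(C, B) + 6  [with C=12, B=3]  = 18
W = max(Z, Y) - 2  [with Z=18, Y=3]  = 16
Without intervention: X = 2*B + 4  [with B=3]  = 10; E = -2*B + 2  [with B=3]  = -4; C = max(X, E) + 2  [with X=10, E=-4]  = 12; Z = max(C, B) + 6  [with C=12, B=3]  = 18; Y = -2*E + C - 1  [with E=-4, C=12]  = 19; W = max(Z, Y) - 2  [with Z=18, Y=19]  = 17.
Change = 16 − 17 = -1.

-1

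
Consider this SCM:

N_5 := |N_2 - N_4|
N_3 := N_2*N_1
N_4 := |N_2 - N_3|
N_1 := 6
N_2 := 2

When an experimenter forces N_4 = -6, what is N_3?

12

Under do(N_4=-6), the mechanism N_4 := |N_2 - N_3| is discarded; N_4 is fixed at -6.
Since N_3 is not a descendant of the intervened variable, it is unaffected.
N_3 = N_2*N_1  [with N_2=2, N_1=6]  = 12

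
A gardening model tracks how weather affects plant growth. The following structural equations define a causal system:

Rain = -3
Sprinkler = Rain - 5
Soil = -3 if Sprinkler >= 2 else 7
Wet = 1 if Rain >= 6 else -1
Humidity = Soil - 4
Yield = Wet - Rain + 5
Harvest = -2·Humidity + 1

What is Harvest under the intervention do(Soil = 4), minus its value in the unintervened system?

6

The intervention breaks the incoming arrows to Soil: Soil = -3 if Sprinkler >= 2 else 7 no longer applies, and Soil = 4.
Humidity = Soil - 4  [with Soil=4]  = 0
Harvest = -2·Humidity + 1  [with Humidity=0]  = 1
Without intervention: Sprinkler = Rain - 5  [with Rain=-3]  = -8; Soil = -3 if Sprinkler >= 2 else 7  [with Sprinkler=-8]  = 7; Humidity = Soil - 4  [with Soil=7]  = 3; Harvest = -2·Humidity + 1  [with Humidity=3]  = -5.
Change = 1 − (-5) = 6.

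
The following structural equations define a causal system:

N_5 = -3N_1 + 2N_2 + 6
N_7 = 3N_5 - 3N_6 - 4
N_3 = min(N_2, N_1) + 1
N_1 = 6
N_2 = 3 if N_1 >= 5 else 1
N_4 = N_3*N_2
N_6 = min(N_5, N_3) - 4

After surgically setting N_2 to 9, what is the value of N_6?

2

Under do(N_2=9), the mechanism N_2 = 3 if N_1 >= 5 else 1 is discarded; N_2 is fixed at 9.
N_3 = min(N_2, N_1) + 1  [with N_2=9, N_1=6]  = 7
N_5 = -3N_1 + 2N_2 + 6  [with N_1=6, N_2=9]  = 6
N_6 = min(N_5, N_3) - 4  [with N_5=6, N_3=7]  = 2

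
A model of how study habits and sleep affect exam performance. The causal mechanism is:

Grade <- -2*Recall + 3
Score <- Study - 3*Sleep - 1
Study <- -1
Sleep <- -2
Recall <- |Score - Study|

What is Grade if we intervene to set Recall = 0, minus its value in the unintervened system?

Intervening sets Recall = 0 and removes its equation (Recall <- |Score - Study|).
Grade = -2*Recall + 3  [with Recall=0]  = 3
Without intervention: Score = Study - 3*Sleep - 1  [with Study=-1, Sleep=-2]  = 4; Recall = |Score - Study|  [with Score=4, Study=-1]  = 5; Grade = -2*Recall + 3  [with Recall=5]  = -7.
Change = 3 − (-7) = 10.

10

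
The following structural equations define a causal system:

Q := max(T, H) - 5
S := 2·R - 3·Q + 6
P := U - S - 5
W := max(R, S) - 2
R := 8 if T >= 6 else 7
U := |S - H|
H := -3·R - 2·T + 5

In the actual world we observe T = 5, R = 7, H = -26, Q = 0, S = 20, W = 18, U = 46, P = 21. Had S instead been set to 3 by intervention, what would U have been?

Under do(S=3), the mechanism S := 2·R - 3·Q + 6 is discarded; S is fixed at 3.
R = 8 if T >= 6 else 7  [with T=5]  = 7
H = -3·R - 2·T + 5  [with R=7, T=5]  = -26
U = |S - H|  [with S=3, H=-26]  = 29

29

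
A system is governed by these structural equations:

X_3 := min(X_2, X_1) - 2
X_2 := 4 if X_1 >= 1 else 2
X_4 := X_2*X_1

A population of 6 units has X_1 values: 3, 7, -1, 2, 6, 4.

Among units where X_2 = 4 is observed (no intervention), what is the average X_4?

Conditioning on X_2=4 selects the 5 unit(s) with X_1 ∈ {3, 7, 2, 6, 4}. Their X_4 values: 12, 28, 8, 24, 16. Mean = 17.6.

17.6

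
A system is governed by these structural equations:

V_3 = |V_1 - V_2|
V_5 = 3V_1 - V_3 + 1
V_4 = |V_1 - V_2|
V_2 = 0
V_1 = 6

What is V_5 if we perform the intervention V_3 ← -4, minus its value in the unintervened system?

do(V_3=-4) replaces the equation V_3 = |V_1 - V_2| with the constant V_3 = -4.
V_5 = 3V_1 - V_3 + 1  [with V_1=6, V_3=-4]  = 23
Without intervention: V_3 = |V_1 - V_2|  [with V_1=6, V_2=0]  = 6; V_5 = 3V_1 - V_3 + 1  [with V_1=6, V_3=6]  = 13.
Change = 23 − 13 = 10.

10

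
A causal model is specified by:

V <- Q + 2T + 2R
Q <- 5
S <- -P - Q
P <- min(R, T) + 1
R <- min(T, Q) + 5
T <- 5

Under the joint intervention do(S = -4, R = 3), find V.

21

The joint intervention fixes S = -4, R = 3, removing each variable's own equation.
V = Q + 2T + 2R  [with Q=5, T=5, R=3]  = 21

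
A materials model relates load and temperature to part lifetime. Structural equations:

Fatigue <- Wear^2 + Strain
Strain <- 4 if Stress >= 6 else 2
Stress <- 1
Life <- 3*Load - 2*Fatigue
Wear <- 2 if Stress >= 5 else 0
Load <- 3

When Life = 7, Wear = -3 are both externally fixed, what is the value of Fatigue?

11

Setting Life = 7, Wear = -3 by intervention discards those variables' equations.
Strain = 4 if Stress >= 6 else 2  [with Stress=1]  = 2
Fatigue = Wear^2 + Strain  [with Wear=-3, Strain=2]  = 11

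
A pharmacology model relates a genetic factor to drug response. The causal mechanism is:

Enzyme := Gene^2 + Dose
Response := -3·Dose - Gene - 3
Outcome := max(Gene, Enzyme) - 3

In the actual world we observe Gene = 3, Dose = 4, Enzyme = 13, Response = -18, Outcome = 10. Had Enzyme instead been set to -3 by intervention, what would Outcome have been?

0

do(Enzyme=-3) replaces the equation Enzyme := Gene^2 + Dose with the constant Enzyme = -3.
Outcome = max(Gene, Enzyme) - 3  [with Gene=3, Enzyme=-3]  = 0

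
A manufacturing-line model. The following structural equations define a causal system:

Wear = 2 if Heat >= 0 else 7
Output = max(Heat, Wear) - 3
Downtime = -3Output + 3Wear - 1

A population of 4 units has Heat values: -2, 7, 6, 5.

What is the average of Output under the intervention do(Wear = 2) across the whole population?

2

Under do(Wear=2), Wear's equation is replaced by Wear=2 for every unit. Per-unit Output: -1, 4, 3, 2. Mean = 2.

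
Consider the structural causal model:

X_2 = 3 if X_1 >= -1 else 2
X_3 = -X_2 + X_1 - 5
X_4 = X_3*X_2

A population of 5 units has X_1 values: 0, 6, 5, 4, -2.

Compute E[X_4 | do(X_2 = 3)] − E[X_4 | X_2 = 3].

-3.45

Under do(X_2=3), X_2's equation is replaced by X_2=3 for every unit. Per-unit X_4: -24, -6, -9, -12, -30. Mean = -16.2.
Conditioning on X_2=3 selects the 4 unit(s) with X_1 ∈ {0, 6, 5, 4}. Their X_4 values: -24, -6, -9, -12. Mean = -12.75.
Difference = -16.2 − (-12.75) = -3.45.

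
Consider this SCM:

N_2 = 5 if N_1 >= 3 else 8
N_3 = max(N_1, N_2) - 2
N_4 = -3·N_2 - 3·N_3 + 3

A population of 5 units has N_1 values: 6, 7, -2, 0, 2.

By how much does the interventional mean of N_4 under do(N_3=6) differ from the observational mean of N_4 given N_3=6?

3.6

do(N_3=6) breaks N_3's dependence on N_1. With N_3=6 fixed, N_4 across the units is -30, -30, -39, -39, -39, mean -35.4.
E[N_4|N_3=6] averages over only the 3 units with N_3=6 (N_1 = -2, 0, 2): N_4 = -39, -39, -39, mean -39.
Difference = -35.4 − (-39) = 3.6.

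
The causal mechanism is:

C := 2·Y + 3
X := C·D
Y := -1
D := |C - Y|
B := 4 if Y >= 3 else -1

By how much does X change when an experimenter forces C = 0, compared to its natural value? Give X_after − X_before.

Under do(C=0), the mechanism C := 2·Y + 3 is discarded; C is fixed at 0.
D = |C - Y|  [with C=0, Y=-1]  = 1
X = C·D  [with C=0, D=1]  = 0
Without intervention: C = 2·Y + 3  [with Y=-1]  = 1; D = |C - Y|  [with C=1, Y=-1]  = 2; X = C·D  [with C=1, D=2]  = 2.
Change = 0 − 2 = -2.

-2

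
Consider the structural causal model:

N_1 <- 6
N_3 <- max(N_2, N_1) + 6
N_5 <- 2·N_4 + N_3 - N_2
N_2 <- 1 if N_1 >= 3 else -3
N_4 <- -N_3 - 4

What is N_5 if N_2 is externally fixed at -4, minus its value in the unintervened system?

do(N_2=-4) replaces the equation N_2 <- 1 if N_1 >= 3 else -3 with the constant N_2 = -4.
N_3 = max(N_2, N_1) + 6  [with N_2=-4, N_1=6]  = 12
N_4 = -N_3 - 4  [with N_3=12]  = -16
N_5 = 2·N_4 + N_3 - N_2  [with N_4=-16, N_3=12, N_2=-4]  = -16
Without intervention: N_2 = 1 if N_1 >= 3 else -3  [with N_1=6]  = 1; N_3 = max(N_2, N_1) + 6  [with N_2=1, N_1=6]  = 12; N_4 = -N_3 - 4  [with N_3=12]  = -16; N_5 = 2·N_4 + N_3 - N_2  [with N_4=-16, N_3=12, N_2=1]  = -21.
Change = -16 − (-21) = 5.

5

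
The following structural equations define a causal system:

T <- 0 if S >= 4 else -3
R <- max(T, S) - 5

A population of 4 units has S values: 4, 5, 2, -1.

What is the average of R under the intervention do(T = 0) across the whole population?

The intervention sets T=0 in all 4 units regardless of S. Recomputing R per unit gives -1, 0, -3, -5; average -2.25.

-2.25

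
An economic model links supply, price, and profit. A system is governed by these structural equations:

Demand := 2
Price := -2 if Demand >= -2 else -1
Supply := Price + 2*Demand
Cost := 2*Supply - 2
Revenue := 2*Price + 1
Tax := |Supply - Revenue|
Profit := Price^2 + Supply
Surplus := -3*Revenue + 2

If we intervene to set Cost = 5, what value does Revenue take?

Intervening sets Cost = 5 and removes its equation (Cost := 2*Supply - 2).
No directed path runs from Cost to Revenue, so Revenue keeps its natural value.
Price = -2 if Demand >= -2 else -1  [with Demand=2]  = -2
Revenue = 2*Price + 1  [with Price=-2]  = -3

-3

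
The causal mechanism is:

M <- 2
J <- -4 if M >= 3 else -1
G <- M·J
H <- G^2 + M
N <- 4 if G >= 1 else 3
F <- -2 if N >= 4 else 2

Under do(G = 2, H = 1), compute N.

Setting G = 2, H = 1 by intervention discards those variables' equations.
N = 4 if G >= 1 else 3  [with G=2]  = 4

4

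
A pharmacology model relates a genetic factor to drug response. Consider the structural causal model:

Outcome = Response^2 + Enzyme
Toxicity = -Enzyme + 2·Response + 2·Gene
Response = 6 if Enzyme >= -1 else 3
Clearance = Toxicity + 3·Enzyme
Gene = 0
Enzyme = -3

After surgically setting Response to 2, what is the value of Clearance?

-2

do(Response=2) replaces the equation Response = 6 if Enzyme >= -1 else 3 with the constant Response = 2.
Toxicity = -Enzyme + 2·Response + 2·Gene  [with Enzyme=-3, Response=2, Gene=0]  = 7
Clearance = Toxicity + 3·Enzyme  [with Toxicity=7, Enzyme=-3]  = -2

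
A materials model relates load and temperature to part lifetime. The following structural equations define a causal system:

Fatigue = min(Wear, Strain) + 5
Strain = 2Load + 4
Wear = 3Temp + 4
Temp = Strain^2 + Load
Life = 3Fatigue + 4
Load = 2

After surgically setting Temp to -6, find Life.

The intervention breaks the incoming arrows to Temp: Temp = Strain^2 + Load no longer applies, and Temp = -6.
Strain = 2Load + 4  [with Load=2]  = 8
Wear = 3Temp + 4  [with Temp=-6]  = -14
Fatigue = min(Wear, Strain) + 5  [with Wear=-14, Strain=8]  = -9
Life = 3Fatigue + 4  [with Fatigue=-9]  = -23

-23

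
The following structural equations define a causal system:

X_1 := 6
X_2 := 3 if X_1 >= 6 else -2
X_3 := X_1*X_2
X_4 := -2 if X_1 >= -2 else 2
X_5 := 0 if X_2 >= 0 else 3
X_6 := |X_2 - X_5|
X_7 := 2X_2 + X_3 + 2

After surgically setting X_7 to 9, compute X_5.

The intervention breaks the incoming arrows to X_7: X_7 := 2X_2 + X_3 + 2 no longer applies, and X_7 = 9.
X_5 is not downstream of the intervention, so its value is determined by the original equations.
X_2 = 3 if X_1 >= 6 else -2  [with X_1=6]  = 3
X_5 = 0 if X_2 >= 0 else 3  [with X_2=3]  = 0

0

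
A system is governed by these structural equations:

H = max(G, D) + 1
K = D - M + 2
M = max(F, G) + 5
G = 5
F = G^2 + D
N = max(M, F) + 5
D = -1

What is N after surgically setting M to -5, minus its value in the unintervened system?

The intervention breaks the incoming arrows to M: M = max(F, G) + 5 no longer applies, and M = -5.
F = G^2 + D  [with G=5, D=-1]  = 24
N = max(M, F) + 5  [with M=-5, F=24]  = 29
Without intervention: F = G^2 + D  [with G=5, D=-1]  = 24; M = max(F, G) + 5  [with F=24, G=5]  = 29; N = max(M, F) + 5  [with M=29, F=24]  = 34.
Change = 29 − 34 = -5.

-5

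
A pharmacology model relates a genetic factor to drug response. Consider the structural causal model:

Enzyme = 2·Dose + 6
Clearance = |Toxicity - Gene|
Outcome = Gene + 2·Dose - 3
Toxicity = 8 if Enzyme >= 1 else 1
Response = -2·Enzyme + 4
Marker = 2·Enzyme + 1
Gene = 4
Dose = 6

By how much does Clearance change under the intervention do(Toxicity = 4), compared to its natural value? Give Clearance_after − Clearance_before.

-4

Intervening sets Toxicity = 4 and removes its equation (Toxicity = 8 if Enzyme >= 1 else 1).
Clearance = |Toxicity - Gene|  [with Toxicity=4, Gene=4]  = 0
Without intervention: Enzyme = 2·Dose + 6  [with Dose=6]  = 18; Toxicity = 8 if Enzyme >= 1 else 1  [with Enzyme=18]  = 8; Clearance = |Toxicity - Gene|  [with Toxicity=8, Gene=4]  = 4.
Change = 0 − 4 = -4.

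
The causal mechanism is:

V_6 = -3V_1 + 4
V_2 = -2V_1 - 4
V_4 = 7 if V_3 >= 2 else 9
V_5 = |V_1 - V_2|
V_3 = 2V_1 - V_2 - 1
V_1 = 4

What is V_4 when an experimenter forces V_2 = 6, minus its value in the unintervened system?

2

Under do(V_2=6), the mechanism V_2 = -2V_1 - 4 is discarded; V_2 is fixed at 6.
V_3 = 2V_1 - V_2 - 1  [with V_1=4, V_2=6]  = 1
V_4 = 7 if V_3 >= 2 else 9  [with V_3=1]  = 9
Without intervention: V_2 = -2V_1 - 4  [with V_1=4]  = -12; V_3 = 2V_1 - V_2 - 1  [with V_1=4, V_2=-12]  = 19; V_4 = 7 if V_3 >= 2 else 9  [with V_3=19]  = 7.
Change = 9 − 7 = 2.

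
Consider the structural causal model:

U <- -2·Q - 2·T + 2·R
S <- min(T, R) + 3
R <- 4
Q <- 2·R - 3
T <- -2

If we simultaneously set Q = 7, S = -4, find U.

The joint intervention fixes Q = 7, S = -4, removing each variable's own equation.
U = -2·Q - 2·T + 2·R  [with Q=7, T=-2, R=4]  = -2

-2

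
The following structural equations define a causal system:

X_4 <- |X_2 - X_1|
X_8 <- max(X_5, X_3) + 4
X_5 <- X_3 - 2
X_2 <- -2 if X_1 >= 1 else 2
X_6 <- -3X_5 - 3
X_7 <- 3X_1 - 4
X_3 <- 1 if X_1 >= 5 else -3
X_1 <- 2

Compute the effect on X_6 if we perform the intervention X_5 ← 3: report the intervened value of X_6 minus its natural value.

-24

The intervention breaks the incoming arrows to X_5: X_5 <- X_3 - 2 no longer applies, and X_5 = 3.
X_6 = -3X_5 - 3  [with X_5=3]  = -12
Without intervention: X_3 = 1 if X_1 >= 5 else -3  [with X_1=2]  = -3; X_5 = X_3 - 2  [with X_3=-3]  = -5; X_6 = -3X_5 - 3  [with X_5=-5]  = 12.
Change = -12 − 12 = -24.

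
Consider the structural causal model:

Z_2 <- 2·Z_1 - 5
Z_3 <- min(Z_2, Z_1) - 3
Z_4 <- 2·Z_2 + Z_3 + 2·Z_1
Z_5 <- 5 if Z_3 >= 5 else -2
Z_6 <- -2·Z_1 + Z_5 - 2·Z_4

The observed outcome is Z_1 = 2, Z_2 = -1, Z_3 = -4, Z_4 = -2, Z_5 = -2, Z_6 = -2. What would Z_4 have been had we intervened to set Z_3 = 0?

The intervention breaks the incoming arrows to Z_3: Z_3 <- min(Z_2, Z_1) - 3 no longer applies, and Z_3 = 0.
Z_2 = 2·Z_1 - 5  [with Z_1=2]  = -1
Z_4 = 2·Z_2 + Z_3 + 2·Z_1  [with Z_2=-1, Z_3=0, Z_1=2]  = 2

2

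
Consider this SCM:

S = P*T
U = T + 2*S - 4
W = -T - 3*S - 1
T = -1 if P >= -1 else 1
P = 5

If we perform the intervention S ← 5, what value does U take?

5

do(S=5) replaces the equation S = P*T with the constant S = 5.
T = -1 if P >= -1 else 1  [with P=5]  = -1
U = T + 2*S - 4  [with T=-1, S=5]  = 5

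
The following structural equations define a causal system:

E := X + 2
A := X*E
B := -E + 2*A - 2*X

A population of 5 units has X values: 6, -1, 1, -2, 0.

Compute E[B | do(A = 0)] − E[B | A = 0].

-5.4

Under do(A=0), A's equation is replaced by A=0 for every unit. Per-unit B: -20, 1, -5, 4, -2. Mean = -4.4.
Conditioning on A=0 selects the 2 unit(s) with X ∈ {-2, 0}. Their B values: 4, -2. Mean = 1.
Difference = -4.4 − 1 = -5.4.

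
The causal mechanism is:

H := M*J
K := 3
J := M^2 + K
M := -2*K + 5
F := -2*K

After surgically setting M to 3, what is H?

do(M=3) replaces the equation M := -2*K + 5 with the constant M = 3.
J = M^2 + K  [with M=3, K=3]  = 12
H = M*J  [with M=3, J=12]  = 36

36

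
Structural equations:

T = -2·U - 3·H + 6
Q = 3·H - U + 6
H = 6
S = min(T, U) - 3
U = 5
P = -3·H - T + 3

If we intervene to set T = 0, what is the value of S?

do(T=0) replaces the equation T = -2·U - 3·H + 6 with the constant T = 0.
S = min(T, U) - 3  [with T=0, U=5]  = -3

-3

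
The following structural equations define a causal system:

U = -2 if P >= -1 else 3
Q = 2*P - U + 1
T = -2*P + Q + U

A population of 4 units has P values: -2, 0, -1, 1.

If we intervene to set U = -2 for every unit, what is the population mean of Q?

do(U=-2) breaks U's dependence on P. With U=-2 fixed, Q across the units is -1, 3, 1, 5, mean 2.

2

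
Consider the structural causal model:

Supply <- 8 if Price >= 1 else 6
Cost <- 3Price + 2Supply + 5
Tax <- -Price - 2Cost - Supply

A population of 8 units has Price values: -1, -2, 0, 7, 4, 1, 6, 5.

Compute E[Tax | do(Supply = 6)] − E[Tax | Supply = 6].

Every unit gets Supply=6 under the intervention. Tax values become -33, -26, -40, -89, -68, -47, -82, -75; E[Tax|do(Supply=6)] = -57.5.
E[Tax|Supply=6] averages over only the 3 units with Supply=6 (Price = -1, -2, 0): Tax = -33, -26, -40, mean -33.
Difference = -57.5 − (-33) = -24.5.

-24.5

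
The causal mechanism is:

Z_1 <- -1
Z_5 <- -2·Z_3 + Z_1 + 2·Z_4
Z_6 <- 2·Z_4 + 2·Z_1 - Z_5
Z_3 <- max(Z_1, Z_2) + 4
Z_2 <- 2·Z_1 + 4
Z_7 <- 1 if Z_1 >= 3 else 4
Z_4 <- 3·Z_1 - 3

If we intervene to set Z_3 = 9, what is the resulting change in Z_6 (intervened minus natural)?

The intervention breaks the incoming arrows to Z_3: Z_3 <- max(Z_1, Z_2) + 4 no longer applies, and Z_3 = 9.
Z_4 = 3·Z_1 - 3  [with Z_1=-1]  = -6
Z_5 = -2·Z_3 + Z_1 + 2·Z_4  [with Z_3=9, Z_1=-1, Z_4=-6]  = -31
Z_6 = 2·Z_4 + 2·Z_1 - Z_5  [with Z_4=-6, Z_1=-1, Z_5=-31]  = 17
Without intervention: Z_2 = 2·Z_1 + 4  [with Z_1=-1]  = 2; Z_3 = max(Z_1, Z_2) + 4  [with Z_1=-1, Z_2=2]  = 6; Z_4 = 3·Z_1 - 3  [with Z_1=-1]  = -6; Z_5 = -2·Z_3 + Z_1 + 2·Z_4  [with Z_3=6, Z_1=-1, Z_4=-6]  = -25; Z_6 = 2·Z_4 + 2·Z_1 - Z_5  [with Z_4=-6, Z_1=-1, Z_5=-25]  = 11.
Change = 17 − 11 = 6.

6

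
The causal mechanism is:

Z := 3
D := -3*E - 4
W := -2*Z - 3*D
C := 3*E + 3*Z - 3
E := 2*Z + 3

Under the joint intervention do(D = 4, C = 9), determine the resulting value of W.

The joint intervention fixes D = 4, C = 9, removing each variable's own equation.
W = -2*Z - 3*D  [with Z=3, D=4]  = -18

-18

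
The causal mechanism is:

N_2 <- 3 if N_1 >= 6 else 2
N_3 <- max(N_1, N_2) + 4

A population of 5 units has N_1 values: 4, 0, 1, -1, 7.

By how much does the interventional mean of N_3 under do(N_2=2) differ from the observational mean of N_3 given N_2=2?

0.9

The intervention sets N_2=2 in all 5 units regardless of N_1. Recomputing N_3 per unit gives 8, 6, 6, 6, 11; average 7.4.
Observing N_2=2 restricts to units where N_2's equation naturally yields 2: N_1 ∈ {4, 0, 1, -1}. In that subpopulation N_3 = 8, 6, 6, 6, mean 6.5.
Difference = 7.4 − 6.5 = 0.9.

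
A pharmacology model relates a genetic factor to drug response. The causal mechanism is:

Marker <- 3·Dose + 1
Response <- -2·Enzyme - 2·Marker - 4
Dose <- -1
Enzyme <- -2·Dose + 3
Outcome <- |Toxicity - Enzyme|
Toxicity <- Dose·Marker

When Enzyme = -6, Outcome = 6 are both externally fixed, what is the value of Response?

12

The joint intervention fixes Enzyme = -6, Outcome = 6, removing each variable's own equation.
Marker = 3·Dose + 1  [with Dose=-1]  = -2
Response = -2·Enzyme - 2·Marker - 4  [with Enzyme=-6, Marker=-2]  = 12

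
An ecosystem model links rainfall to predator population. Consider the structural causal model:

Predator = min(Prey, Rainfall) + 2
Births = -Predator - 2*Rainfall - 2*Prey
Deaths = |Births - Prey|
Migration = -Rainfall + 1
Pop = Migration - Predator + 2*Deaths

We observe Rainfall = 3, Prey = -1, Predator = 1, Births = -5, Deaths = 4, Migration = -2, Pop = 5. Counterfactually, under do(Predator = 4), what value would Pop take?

8

The intervention breaks the incoming arrows to Predator: Predator = min(Prey, Rainfall) + 2 no longer applies, and Predator = 4.
Births = -Predator - 2*Rainfall - 2*Prey  [with Predator=4, Rainfall=3, Prey=-1]  = -8
Deaths = |Births - Prey|  [with Births=-8, Prey=-1]  = 7
Migration = -Rainfall + 1  [with Rainfall=3]  = -2
Pop = Migration - Predator + 2*Deaths  [with Migration=-2, Predator=4, Deaths=7]  = 8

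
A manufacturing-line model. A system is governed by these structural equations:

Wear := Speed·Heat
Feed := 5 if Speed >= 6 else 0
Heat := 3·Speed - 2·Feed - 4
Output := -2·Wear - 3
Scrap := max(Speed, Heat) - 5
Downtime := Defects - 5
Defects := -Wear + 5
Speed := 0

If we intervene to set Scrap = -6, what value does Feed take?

0

do(Scrap=-6) replaces the equation Scrap := max(Speed, Heat) - 5 with the constant Scrap = -6.
Feed is not downstream of the intervention, so its value is determined by the original equations.
Feed = 5 if Speed >= 6 else 0  [with Speed=0]  = 0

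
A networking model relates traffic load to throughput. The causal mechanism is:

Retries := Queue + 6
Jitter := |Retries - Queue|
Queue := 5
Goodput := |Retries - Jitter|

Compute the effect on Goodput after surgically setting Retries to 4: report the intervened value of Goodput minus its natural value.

-2

Under do(Retries=4), the mechanism Retries := Queue + 6 is discarded; Retries is fixed at 4.
Jitter = |Retries - Queue|  [with Retries=4, Queue=5]  = 1
Goodput = |Retries - Jitter|  [with Retries=4, Jitter=1]  = 3
Without intervention: Retries = Queue + 6  [with Queue=5]  = 11; Jitter = |Retries - Queue|  [with Retries=11, Queue=5]  = 6; Goodput = |Retries - Jitter|  [with Retries=11, Jitter=6]  = 5.
Change = 3 − 5 = -2.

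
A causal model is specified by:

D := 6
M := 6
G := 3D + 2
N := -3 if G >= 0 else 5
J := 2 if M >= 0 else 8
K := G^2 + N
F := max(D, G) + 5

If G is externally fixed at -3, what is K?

do(G=-3) replaces the equation G := 3D + 2 with the constant G = -3.
N = -3 if G >= 0 else 5  [with G=-3]  = 5
K = G^2 + N  [with G=-3, N=5]  = 14

14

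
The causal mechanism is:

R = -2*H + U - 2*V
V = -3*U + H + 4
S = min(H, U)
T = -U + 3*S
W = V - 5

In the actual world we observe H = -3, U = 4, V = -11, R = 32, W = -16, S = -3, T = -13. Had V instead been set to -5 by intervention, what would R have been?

20

The intervention breaks the incoming arrows to V: V = -3*U + H + 4 no longer applies, and V = -5.
R = -2*H + U - 2*V  [with H=-3, U=4, V=-5]  = 20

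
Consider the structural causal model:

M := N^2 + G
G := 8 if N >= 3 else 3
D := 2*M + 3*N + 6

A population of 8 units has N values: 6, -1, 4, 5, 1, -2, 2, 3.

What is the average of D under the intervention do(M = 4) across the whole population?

do(M=4) breaks M's dependence on N. With M=4 fixed, D across the units is 32, 11, 26, 29, 17, 8, 20, 23, mean 20.75.

20.75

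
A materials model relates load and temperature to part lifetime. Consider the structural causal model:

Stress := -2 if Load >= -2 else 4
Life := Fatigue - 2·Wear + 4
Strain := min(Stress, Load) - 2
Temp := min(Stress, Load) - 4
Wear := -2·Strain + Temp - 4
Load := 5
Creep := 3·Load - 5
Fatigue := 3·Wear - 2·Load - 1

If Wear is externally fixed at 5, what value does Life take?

-2

Intervening sets Wear = 5 and removes its equation (Wear := -2·Strain + Temp - 4).
Fatigue = 3·Wear - 2·Load - 1  [with Wear=5, Load=5]  = 4
Life = Fatigue - 2·Wear + 4  [with Fatigue=4, Wear=5]  = -2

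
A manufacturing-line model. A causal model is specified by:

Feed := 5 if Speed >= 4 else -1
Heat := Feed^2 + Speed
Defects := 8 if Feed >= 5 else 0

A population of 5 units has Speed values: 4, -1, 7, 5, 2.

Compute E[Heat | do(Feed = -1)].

4.4

Under do(Feed=-1), Feed's equation is replaced by Feed=-1 for every unit. Per-unit Heat: 5, 0, 8, 6, 3. Mean = 4.4.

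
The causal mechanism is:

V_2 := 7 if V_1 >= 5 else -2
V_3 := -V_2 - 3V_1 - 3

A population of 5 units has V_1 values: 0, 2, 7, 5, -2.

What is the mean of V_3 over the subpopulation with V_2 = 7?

E[V_3|V_2=7] averages over only the 2 units with V_2=7 (V_1 = 7, 5): V_3 = -31, -25, mean -28.

-28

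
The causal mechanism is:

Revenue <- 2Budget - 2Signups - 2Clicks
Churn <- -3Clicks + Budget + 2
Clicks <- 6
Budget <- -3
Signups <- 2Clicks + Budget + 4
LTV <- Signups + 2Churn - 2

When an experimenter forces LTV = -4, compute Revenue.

-44

do(LTV=-4) replaces the equation LTV <- Signups + 2Churn - 2 with the constant LTV = -4.
Since Revenue is not a descendant of the intervened variable, it is unaffected.
Signups = 2Clicks + Budget + 4  [with Clicks=6, Budget=-3]  = 13
Revenue = 2Budget - 2Signups - 2Clicks  [with Budget=-3, Signups=13, Clicks=6]  = -44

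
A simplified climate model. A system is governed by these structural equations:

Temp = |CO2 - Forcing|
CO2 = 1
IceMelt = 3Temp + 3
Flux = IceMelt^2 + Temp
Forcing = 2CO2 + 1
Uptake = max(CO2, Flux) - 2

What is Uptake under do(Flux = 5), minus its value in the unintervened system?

-78

The intervention breaks the incoming arrows to Flux: Flux = IceMelt^2 + Temp no longer applies, and Flux = 5.
Uptake = max(CO2, Flux) - 2  [with CO2=1, Flux=5]  = 3
Without intervention: Forcing = 2CO2 + 1  [with CO2=1]  = 3; Temp = |CO2 - Forcing|  [with CO2=1, Forcing=3]  = 2; IceMelt = 3Temp + 3  [with Temp=2]  = 9; Flux = IceMelt^2 + Temp  [with IceMelt=9, Temp=2]  = 83; Uptake = max(CO2, Flux) - 2  [with CO2=1, Flux=83]  = 81.
Change = 3 − 81 = -78.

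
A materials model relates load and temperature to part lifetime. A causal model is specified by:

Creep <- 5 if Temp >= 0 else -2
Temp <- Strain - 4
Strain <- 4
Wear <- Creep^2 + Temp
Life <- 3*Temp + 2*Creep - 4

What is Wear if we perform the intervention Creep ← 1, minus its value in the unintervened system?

The intervention breaks the incoming arrows to Creep: Creep <- 5 if Temp >= 0 else -2 no longer applies, and Creep = 1.
Temp = Strain - 4  [with Strain=4]  = 0
Wear = Creep^2 + Temp  [with Creep=1, Temp=0]  = 1
Without intervention: Temp = Strain - 4  [with Strain=4]  = 0; Creep = 5 if Temp >= 0 else -2  [with Temp=0]  = 5; Wear = Creep^2 + Temp  [with Creep=5, Temp=0]  = 25.
Change = 1 − 25 = -24.

-24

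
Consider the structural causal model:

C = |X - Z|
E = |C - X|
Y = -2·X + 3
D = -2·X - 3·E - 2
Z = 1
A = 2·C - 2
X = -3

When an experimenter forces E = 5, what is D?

Intervening sets E = 5 and removes its equation (E = |C - X|).
D = -2·X - 3·E - 2  [with X=-3, E=5]  = -11

-11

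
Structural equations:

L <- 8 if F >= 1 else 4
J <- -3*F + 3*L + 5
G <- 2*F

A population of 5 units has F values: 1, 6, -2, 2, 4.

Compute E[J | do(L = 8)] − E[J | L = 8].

The intervention sets L=8 in all 5 units regardless of F. Recomputing J per unit gives 26, 11, 35, 23, 17; average 22.4.
Observing L=8 restricts to units where L's equation naturally yields 8: F ∈ {1, 6, 2, 4}. In that subpopulation J = 26, 11, 23, 17, mean 19.25.
Difference = 22.4 − 19.25 = 3.15.

3.15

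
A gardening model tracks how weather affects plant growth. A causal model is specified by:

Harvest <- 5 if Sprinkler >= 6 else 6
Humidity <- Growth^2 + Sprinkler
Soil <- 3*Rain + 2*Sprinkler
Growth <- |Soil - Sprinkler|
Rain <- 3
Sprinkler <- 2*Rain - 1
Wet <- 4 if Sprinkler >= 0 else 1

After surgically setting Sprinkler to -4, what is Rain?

3

Under do(Sprinkler=-4), the mechanism Sprinkler <- 2*Rain - 1 is discarded; Sprinkler is fixed at -4.
Rain is not downstream of the intervention, so its value is determined by the original equations.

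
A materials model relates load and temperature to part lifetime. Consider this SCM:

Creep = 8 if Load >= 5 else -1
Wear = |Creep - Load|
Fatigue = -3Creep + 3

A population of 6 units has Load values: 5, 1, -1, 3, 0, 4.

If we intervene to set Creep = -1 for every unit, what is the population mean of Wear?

3

do(Creep=-1) breaks Creep's dependence on Load. With Creep=-1 fixed, Wear across the units is 6, 2, 0, 4, 1, 5, mean 3.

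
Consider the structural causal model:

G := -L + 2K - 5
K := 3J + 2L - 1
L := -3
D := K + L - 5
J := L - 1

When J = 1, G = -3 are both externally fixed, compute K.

-4

The joint intervention fixes J = 1, G = -3, removing each variable's own equation.
K = 3J + 2L - 1  [with J=1, L=-3]  = -4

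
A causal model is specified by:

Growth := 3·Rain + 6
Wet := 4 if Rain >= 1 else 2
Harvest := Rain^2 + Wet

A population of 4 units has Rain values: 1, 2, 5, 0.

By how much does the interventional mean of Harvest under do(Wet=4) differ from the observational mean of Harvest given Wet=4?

-2.5

Every unit gets Wet=4 under the intervention. Harvest values become 5, 8, 29, 4; E[Harvest|do(Wet=4)] = 11.5.
E[Harvest|Wet=4] averages over only the 3 units with Wet=4 (Rain = 1, 2, 5): Harvest = 5, 8, 29, mean 14.
Difference = 11.5 − 14 = -2.5.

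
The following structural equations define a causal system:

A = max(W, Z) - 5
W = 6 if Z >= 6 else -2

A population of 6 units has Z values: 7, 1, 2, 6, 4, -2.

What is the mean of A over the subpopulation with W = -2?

Observing W=-2 restricts to units where W's equation naturally yields -2: Z ∈ {1, 2, 4, -2}. In that subpopulation A = -4, -3, -1, -7, mean -3.75.

-3.75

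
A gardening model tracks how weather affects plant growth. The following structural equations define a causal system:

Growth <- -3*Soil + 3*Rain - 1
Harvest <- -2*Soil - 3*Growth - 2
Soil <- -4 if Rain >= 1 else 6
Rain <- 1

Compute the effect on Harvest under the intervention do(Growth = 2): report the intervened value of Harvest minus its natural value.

The intervention breaks the incoming arrows to Growth: Growth <- -3*Soil + 3*Rain - 1 no longer applies, and Growth = 2.
Soil = -4 if Rain >= 1 else 6  [with Rain=1]  = -4
Harvest = -2*Soil - 3*Growth - 2  [with Soil=-4, Growth=2]  = 0
Without intervention: Soil = -4 if Rain >= 1 else 6  [with Rain=1]  = -4; Growth = -3*Soil + 3*Rain - 1  [with Soil=-4, Rain=1]  = 14; Harvest = -2*Soil - 3*Growth - 2  [with Soil=-4, Growth=14]  = -36.
Change = 0 − (-36) = 36.

36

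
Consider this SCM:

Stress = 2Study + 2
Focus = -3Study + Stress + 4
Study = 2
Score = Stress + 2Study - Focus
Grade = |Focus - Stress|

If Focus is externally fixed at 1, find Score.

The intervention breaks the incoming arrows to Focus: Focus = -3Study + Stress + 4 no longer applies, and Focus = 1.
Stress = 2Study + 2  [with Study=2]  = 6
Score = Stress + 2Study - Focus  [with Stress=6, Study=2, Focus=1]  = 9

9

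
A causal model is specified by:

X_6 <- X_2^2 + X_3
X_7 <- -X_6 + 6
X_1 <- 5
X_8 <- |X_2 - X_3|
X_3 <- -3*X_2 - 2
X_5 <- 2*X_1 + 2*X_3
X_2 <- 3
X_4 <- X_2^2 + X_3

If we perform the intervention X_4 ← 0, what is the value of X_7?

8

The intervention breaks the incoming arrows to X_4: X_4 <- X_2^2 + X_3 no longer applies, and X_4 = 0.
No directed path runs from X_4 to X_7, so X_7 keeps its natural value.
X_3 = -3*X_2 - 2  [with X_2=3]  = -11
X_6 = X_2^2 + X_3  [with X_2=3, X_3=-11]  = -2
X_7 = -X_6 + 6  [with X_6=-2]  = 8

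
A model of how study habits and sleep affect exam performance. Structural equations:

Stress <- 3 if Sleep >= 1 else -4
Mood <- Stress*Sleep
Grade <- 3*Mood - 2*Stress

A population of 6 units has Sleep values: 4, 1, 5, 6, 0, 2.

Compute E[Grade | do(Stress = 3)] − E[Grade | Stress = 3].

Under do(Stress=3), Stress's equation is replaced by Stress=3 for every unit. Per-unit Grade: 30, 3, 39, 48, -6, 12. Mean = 21.
E[Grade|Stress=3] averages over only the 5 units with Stress=3 (Sleep = 4, 1, 5, 6, 2): Grade = 30, 3, 39, 48, 12, mean 26.4.
Difference = 21 − 26.4 = -5.4.

-5.4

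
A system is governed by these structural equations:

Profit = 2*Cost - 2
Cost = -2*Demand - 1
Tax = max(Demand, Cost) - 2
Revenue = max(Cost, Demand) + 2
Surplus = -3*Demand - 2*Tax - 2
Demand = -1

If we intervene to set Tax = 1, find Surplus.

Under do(Tax=1), the mechanism Tax = max(Demand, Cost) - 2 is discarded; Tax is fixed at 1.
Surplus = -3*Demand - 2*Tax - 2  [with Demand=-1, Tax=1]  = -1

-1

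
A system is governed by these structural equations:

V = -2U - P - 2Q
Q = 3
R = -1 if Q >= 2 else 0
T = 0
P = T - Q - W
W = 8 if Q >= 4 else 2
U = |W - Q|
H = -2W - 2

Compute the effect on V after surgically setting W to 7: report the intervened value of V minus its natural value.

-1

The intervention breaks the incoming arrows to W: W = 8 if Q >= 4 else 2 no longer applies, and W = 7.
P = T - Q - W  [with T=0, Q=3, W=7]  = -10
U = |W - Q|  [with W=7, Q=3]  = 4
V = -2U - P - 2Q  [with U=4, P=-10, Q=3]  = -4
Without intervention: W = 8 if Q >= 4 else 2  [with Q=3]  = 2; P = T - Q - W  [with T=0, Q=3, W=2]  = -5; U = |W - Q|  [with W=2, Q=3]  = 1; V = -2U - P - 2Q  [with U=1, P=-5, Q=3]  = -3.
Change = -4 − (-3) = -1.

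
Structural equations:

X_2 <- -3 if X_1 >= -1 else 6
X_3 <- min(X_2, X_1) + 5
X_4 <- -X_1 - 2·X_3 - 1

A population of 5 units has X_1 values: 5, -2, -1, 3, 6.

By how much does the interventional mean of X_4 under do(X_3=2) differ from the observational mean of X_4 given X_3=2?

Under do(X_3=2), X_3's equation is replaced by X_3=2 for every unit. Per-unit X_4: -10, -3, -4, -8, -11. Mean = -7.2.
E[X_4|X_3=2] averages over only the 4 units with X_3=2 (X_1 = 5, -1, 3, 6): X_4 = -10, -4, -8, -11, mean -8.25.
Difference = -7.2 − (-8.25) = 1.05.

1.05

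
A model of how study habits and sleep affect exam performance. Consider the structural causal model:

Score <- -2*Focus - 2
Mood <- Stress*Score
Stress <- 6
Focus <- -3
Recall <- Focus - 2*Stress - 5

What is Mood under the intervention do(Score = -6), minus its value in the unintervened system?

-60

The intervention breaks the incoming arrows to Score: Score <- -2*Focus - 2 no longer applies, and Score = -6.
Mood = Stress*Score  [with Stress=6, Score=-6]  = -36
Without intervention: Score = -2*Focus - 2  [with Focus=-3]  = 4; Mood = Stress*Score  [with Stress=6, Score=4]  = 24.
Change = -36 − 24 = -60.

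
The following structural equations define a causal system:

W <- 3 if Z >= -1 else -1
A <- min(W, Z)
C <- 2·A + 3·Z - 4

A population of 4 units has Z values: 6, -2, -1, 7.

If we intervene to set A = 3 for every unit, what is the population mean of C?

Under do(A=3), A's equation is replaced by A=3 for every unit. Per-unit C: 20, -4, -1, 23. Mean = 9.5.

9.5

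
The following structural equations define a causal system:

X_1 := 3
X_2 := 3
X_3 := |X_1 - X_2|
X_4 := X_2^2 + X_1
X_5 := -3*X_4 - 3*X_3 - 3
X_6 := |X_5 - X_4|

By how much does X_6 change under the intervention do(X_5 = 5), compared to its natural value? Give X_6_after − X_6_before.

The intervention breaks the incoming arrows to X_5: X_5 := -3*X_4 - 3*X_3 - 3 no longer applies, and X_5 = 5.
X_4 = X_2^2 + X_1  [with X_2=3, X_1=3]  = 12
X_6 = |X_5 - X_4|  [with X_5=5, X_4=12]  = 7
Without intervention: X_3 = |X_1 - X_2|  [with X_1=3, X_2=3]  = 0; X_4 = X_2^2 + X_1  [with X_2=3, X_1=3]  = 12; X_5 = -3*X_4 - 3*X_3 - 3  [with X_4=12, X_3=0]  = -39; X_6 = |X_5 - X_4|  [with X_5=-39, X_4=12]  = 51.
Change = 7 − 51 = -44.

-44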